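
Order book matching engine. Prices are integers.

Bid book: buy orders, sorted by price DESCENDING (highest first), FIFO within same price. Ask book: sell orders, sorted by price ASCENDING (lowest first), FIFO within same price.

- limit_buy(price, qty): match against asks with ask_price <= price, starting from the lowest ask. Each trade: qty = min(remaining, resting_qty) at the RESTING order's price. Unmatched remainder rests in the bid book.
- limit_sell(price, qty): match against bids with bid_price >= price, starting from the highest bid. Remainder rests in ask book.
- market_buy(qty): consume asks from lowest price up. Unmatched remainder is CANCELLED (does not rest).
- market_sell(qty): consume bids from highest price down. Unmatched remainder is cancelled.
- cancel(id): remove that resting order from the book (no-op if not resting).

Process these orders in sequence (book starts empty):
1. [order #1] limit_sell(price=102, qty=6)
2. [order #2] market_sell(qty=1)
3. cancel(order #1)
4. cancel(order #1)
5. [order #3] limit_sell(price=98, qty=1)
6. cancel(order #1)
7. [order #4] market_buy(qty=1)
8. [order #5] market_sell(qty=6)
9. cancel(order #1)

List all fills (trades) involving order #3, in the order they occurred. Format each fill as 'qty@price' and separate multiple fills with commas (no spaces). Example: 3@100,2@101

Answer: 1@98

Derivation:
After op 1 [order #1] limit_sell(price=102, qty=6): fills=none; bids=[-] asks=[#1:6@102]
After op 2 [order #2] market_sell(qty=1): fills=none; bids=[-] asks=[#1:6@102]
After op 3 cancel(order #1): fills=none; bids=[-] asks=[-]
After op 4 cancel(order #1): fills=none; bids=[-] asks=[-]
After op 5 [order #3] limit_sell(price=98, qty=1): fills=none; bids=[-] asks=[#3:1@98]
After op 6 cancel(order #1): fills=none; bids=[-] asks=[#3:1@98]
After op 7 [order #4] market_buy(qty=1): fills=#4x#3:1@98; bids=[-] asks=[-]
After op 8 [order #5] market_sell(qty=6): fills=none; bids=[-] asks=[-]
After op 9 cancel(order #1): fills=none; bids=[-] asks=[-]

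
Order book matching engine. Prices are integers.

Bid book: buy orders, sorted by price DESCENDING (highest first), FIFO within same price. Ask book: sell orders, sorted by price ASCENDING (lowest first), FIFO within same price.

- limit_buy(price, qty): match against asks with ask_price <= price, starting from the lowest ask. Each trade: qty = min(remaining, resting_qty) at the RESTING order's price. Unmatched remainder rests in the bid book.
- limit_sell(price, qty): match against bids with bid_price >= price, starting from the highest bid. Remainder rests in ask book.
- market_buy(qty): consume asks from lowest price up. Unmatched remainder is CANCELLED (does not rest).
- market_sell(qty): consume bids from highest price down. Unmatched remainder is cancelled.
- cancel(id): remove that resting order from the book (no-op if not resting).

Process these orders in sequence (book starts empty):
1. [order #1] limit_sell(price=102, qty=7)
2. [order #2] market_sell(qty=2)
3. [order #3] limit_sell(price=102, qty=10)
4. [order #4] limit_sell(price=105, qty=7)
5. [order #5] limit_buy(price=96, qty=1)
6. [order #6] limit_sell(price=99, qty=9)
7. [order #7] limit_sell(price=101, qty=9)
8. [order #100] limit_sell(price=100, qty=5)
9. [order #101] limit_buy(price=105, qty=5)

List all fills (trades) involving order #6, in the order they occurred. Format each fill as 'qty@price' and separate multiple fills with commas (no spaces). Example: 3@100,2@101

After op 1 [order #1] limit_sell(price=102, qty=7): fills=none; bids=[-] asks=[#1:7@102]
After op 2 [order #2] market_sell(qty=2): fills=none; bids=[-] asks=[#1:7@102]
After op 3 [order #3] limit_sell(price=102, qty=10): fills=none; bids=[-] asks=[#1:7@102 #3:10@102]
After op 4 [order #4] limit_sell(price=105, qty=7): fills=none; bids=[-] asks=[#1:7@102 #3:10@102 #4:7@105]
After op 5 [order #5] limit_buy(price=96, qty=1): fills=none; bids=[#5:1@96] asks=[#1:7@102 #3:10@102 #4:7@105]
After op 6 [order #6] limit_sell(price=99, qty=9): fills=none; bids=[#5:1@96] asks=[#6:9@99 #1:7@102 #3:10@102 #4:7@105]
After op 7 [order #7] limit_sell(price=101, qty=9): fills=none; bids=[#5:1@96] asks=[#6:9@99 #7:9@101 #1:7@102 #3:10@102 #4:7@105]
After op 8 [order #100] limit_sell(price=100, qty=5): fills=none; bids=[#5:1@96] asks=[#6:9@99 #100:5@100 #7:9@101 #1:7@102 #3:10@102 #4:7@105]
After op 9 [order #101] limit_buy(price=105, qty=5): fills=#101x#6:5@99; bids=[#5:1@96] asks=[#6:4@99 #100:5@100 #7:9@101 #1:7@102 #3:10@102 #4:7@105]

Answer: 5@99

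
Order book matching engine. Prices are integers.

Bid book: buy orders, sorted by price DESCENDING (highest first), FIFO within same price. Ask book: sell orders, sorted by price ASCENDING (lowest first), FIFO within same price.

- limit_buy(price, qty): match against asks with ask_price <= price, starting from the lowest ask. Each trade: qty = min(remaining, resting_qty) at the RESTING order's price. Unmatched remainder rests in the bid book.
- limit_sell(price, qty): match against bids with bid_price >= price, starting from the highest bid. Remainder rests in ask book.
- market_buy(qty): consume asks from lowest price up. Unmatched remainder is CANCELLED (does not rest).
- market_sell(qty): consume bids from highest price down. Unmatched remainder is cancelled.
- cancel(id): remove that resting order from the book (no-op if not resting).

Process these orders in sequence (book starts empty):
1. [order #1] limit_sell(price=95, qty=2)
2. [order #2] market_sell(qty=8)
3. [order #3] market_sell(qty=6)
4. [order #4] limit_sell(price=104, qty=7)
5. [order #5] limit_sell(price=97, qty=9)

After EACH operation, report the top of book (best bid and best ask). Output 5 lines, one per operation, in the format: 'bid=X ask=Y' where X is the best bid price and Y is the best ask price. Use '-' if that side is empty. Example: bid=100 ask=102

Answer: bid=- ask=95
bid=- ask=95
bid=- ask=95
bid=- ask=95
bid=- ask=95

Derivation:
After op 1 [order #1] limit_sell(price=95, qty=2): fills=none; bids=[-] asks=[#1:2@95]
After op 2 [order #2] market_sell(qty=8): fills=none; bids=[-] asks=[#1:2@95]
After op 3 [order #3] market_sell(qty=6): fills=none; bids=[-] asks=[#1:2@95]
After op 4 [order #4] limit_sell(price=104, qty=7): fills=none; bids=[-] asks=[#1:2@95 #4:7@104]
After op 5 [order #5] limit_sell(price=97, qty=9): fills=none; bids=[-] asks=[#1:2@95 #5:9@97 #4:7@104]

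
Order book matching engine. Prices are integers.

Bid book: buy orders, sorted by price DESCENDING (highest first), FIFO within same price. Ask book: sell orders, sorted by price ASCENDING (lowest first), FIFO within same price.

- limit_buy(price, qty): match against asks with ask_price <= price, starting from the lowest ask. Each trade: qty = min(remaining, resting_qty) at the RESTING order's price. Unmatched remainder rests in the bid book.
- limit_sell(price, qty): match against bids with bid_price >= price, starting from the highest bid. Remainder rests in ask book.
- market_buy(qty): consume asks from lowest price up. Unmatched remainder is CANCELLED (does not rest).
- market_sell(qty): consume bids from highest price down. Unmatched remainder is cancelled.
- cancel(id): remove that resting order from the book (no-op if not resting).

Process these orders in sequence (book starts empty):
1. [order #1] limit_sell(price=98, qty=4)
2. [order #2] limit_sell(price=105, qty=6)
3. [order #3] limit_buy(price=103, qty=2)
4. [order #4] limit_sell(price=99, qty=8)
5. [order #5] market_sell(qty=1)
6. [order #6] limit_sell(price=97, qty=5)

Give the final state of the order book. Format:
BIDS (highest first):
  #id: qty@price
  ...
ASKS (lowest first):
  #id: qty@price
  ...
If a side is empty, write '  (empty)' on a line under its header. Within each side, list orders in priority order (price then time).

Answer: BIDS (highest first):
  (empty)
ASKS (lowest first):
  #6: 5@97
  #1: 2@98
  #4: 8@99
  #2: 6@105

Derivation:
After op 1 [order #1] limit_sell(price=98, qty=4): fills=none; bids=[-] asks=[#1:4@98]
After op 2 [order #2] limit_sell(price=105, qty=6): fills=none; bids=[-] asks=[#1:4@98 #2:6@105]
After op 3 [order #3] limit_buy(price=103, qty=2): fills=#3x#1:2@98; bids=[-] asks=[#1:2@98 #2:6@105]
After op 4 [order #4] limit_sell(price=99, qty=8): fills=none; bids=[-] asks=[#1:2@98 #4:8@99 #2:6@105]
After op 5 [order #5] market_sell(qty=1): fills=none; bids=[-] asks=[#1:2@98 #4:8@99 #2:6@105]
After op 6 [order #6] limit_sell(price=97, qty=5): fills=none; bids=[-] asks=[#6:5@97 #1:2@98 #4:8@99 #2:6@105]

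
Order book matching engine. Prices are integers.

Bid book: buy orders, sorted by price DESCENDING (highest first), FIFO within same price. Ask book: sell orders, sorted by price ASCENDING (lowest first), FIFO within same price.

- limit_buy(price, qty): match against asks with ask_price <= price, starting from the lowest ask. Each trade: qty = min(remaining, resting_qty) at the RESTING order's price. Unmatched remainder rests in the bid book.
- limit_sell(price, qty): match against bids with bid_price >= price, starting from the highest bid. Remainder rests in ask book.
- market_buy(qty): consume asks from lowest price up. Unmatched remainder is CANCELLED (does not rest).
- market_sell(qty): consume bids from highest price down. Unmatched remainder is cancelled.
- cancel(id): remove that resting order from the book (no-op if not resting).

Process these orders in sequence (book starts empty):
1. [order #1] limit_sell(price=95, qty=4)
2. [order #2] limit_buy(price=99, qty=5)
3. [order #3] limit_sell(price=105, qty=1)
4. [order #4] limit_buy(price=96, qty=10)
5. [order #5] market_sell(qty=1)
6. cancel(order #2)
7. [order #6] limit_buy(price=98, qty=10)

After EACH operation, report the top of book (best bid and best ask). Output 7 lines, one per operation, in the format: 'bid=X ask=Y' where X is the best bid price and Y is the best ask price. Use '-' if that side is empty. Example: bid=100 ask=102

After op 1 [order #1] limit_sell(price=95, qty=4): fills=none; bids=[-] asks=[#1:4@95]
After op 2 [order #2] limit_buy(price=99, qty=5): fills=#2x#1:4@95; bids=[#2:1@99] asks=[-]
After op 3 [order #3] limit_sell(price=105, qty=1): fills=none; bids=[#2:1@99] asks=[#3:1@105]
After op 4 [order #4] limit_buy(price=96, qty=10): fills=none; bids=[#2:1@99 #4:10@96] asks=[#3:1@105]
After op 5 [order #5] market_sell(qty=1): fills=#2x#5:1@99; bids=[#4:10@96] asks=[#3:1@105]
After op 6 cancel(order #2): fills=none; bids=[#4:10@96] asks=[#3:1@105]
After op 7 [order #6] limit_buy(price=98, qty=10): fills=none; bids=[#6:10@98 #4:10@96] asks=[#3:1@105]

Answer: bid=- ask=95
bid=99 ask=-
bid=99 ask=105
bid=99 ask=105
bid=96 ask=105
bid=96 ask=105
bid=98 ask=105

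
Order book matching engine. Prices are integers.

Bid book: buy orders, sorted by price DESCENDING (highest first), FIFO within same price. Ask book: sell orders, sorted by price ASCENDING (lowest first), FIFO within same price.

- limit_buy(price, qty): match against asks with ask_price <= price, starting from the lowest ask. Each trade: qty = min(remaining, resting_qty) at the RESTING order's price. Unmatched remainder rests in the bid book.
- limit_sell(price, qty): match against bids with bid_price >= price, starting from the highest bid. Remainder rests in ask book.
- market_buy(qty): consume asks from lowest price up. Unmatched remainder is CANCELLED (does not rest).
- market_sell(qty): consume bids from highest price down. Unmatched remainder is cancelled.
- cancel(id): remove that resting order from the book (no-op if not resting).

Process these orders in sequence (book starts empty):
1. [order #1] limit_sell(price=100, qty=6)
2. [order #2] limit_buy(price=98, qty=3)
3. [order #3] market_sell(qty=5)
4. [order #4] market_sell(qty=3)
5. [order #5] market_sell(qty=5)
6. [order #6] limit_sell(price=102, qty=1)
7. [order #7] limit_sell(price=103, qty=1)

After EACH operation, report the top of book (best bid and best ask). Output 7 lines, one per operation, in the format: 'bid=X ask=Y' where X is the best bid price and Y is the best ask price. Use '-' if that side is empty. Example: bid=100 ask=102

After op 1 [order #1] limit_sell(price=100, qty=6): fills=none; bids=[-] asks=[#1:6@100]
After op 2 [order #2] limit_buy(price=98, qty=3): fills=none; bids=[#2:3@98] asks=[#1:6@100]
After op 3 [order #3] market_sell(qty=5): fills=#2x#3:3@98; bids=[-] asks=[#1:6@100]
After op 4 [order #4] market_sell(qty=3): fills=none; bids=[-] asks=[#1:6@100]
After op 5 [order #5] market_sell(qty=5): fills=none; bids=[-] asks=[#1:6@100]
After op 6 [order #6] limit_sell(price=102, qty=1): fills=none; bids=[-] asks=[#1:6@100 #6:1@102]
After op 7 [order #7] limit_sell(price=103, qty=1): fills=none; bids=[-] asks=[#1:6@100 #6:1@102 #7:1@103]

Answer: bid=- ask=100
bid=98 ask=100
bid=- ask=100
bid=- ask=100
bid=- ask=100
bid=- ask=100
bid=- ask=100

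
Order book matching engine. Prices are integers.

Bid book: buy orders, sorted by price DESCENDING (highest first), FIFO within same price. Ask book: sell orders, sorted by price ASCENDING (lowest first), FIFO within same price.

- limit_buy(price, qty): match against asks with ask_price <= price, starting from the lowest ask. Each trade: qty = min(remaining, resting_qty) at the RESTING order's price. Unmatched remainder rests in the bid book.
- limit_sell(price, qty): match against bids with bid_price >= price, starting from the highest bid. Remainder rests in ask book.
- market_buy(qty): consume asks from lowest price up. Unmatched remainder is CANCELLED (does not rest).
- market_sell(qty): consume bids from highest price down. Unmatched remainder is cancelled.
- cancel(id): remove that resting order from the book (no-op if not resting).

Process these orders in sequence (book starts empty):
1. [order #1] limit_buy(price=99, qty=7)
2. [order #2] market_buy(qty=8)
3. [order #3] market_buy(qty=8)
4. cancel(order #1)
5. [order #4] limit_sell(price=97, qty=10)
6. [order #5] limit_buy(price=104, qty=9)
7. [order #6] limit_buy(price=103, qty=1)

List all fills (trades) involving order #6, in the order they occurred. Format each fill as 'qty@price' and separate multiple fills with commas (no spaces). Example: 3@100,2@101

Answer: 1@97

Derivation:
After op 1 [order #1] limit_buy(price=99, qty=7): fills=none; bids=[#1:7@99] asks=[-]
After op 2 [order #2] market_buy(qty=8): fills=none; bids=[#1:7@99] asks=[-]
After op 3 [order #3] market_buy(qty=8): fills=none; bids=[#1:7@99] asks=[-]
After op 4 cancel(order #1): fills=none; bids=[-] asks=[-]
After op 5 [order #4] limit_sell(price=97, qty=10): fills=none; bids=[-] asks=[#4:10@97]
After op 6 [order #5] limit_buy(price=104, qty=9): fills=#5x#4:9@97; bids=[-] asks=[#4:1@97]
After op 7 [order #6] limit_buy(price=103, qty=1): fills=#6x#4:1@97; bids=[-] asks=[-]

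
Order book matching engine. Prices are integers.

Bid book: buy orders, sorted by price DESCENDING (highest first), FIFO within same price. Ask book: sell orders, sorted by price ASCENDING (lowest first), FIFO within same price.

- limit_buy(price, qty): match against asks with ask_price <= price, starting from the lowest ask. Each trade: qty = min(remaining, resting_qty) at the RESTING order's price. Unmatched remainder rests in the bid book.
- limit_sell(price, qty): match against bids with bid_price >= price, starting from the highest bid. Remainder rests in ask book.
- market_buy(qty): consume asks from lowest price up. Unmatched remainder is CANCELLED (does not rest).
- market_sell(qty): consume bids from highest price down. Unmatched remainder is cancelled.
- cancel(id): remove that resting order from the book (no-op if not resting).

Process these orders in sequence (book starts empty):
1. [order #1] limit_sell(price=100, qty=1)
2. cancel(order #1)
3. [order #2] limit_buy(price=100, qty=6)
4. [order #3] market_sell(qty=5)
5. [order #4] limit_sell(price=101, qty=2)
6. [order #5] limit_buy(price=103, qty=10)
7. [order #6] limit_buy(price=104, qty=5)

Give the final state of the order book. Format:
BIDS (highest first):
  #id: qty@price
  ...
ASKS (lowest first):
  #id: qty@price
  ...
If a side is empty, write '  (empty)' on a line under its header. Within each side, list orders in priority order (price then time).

After op 1 [order #1] limit_sell(price=100, qty=1): fills=none; bids=[-] asks=[#1:1@100]
After op 2 cancel(order #1): fills=none; bids=[-] asks=[-]
After op 3 [order #2] limit_buy(price=100, qty=6): fills=none; bids=[#2:6@100] asks=[-]
After op 4 [order #3] market_sell(qty=5): fills=#2x#3:5@100; bids=[#2:1@100] asks=[-]
After op 5 [order #4] limit_sell(price=101, qty=2): fills=none; bids=[#2:1@100] asks=[#4:2@101]
After op 6 [order #5] limit_buy(price=103, qty=10): fills=#5x#4:2@101; bids=[#5:8@103 #2:1@100] asks=[-]
After op 7 [order #6] limit_buy(price=104, qty=5): fills=none; bids=[#6:5@104 #5:8@103 #2:1@100] asks=[-]

Answer: BIDS (highest first):
  #6: 5@104
  #5: 8@103
  #2: 1@100
ASKS (lowest first):
  (empty)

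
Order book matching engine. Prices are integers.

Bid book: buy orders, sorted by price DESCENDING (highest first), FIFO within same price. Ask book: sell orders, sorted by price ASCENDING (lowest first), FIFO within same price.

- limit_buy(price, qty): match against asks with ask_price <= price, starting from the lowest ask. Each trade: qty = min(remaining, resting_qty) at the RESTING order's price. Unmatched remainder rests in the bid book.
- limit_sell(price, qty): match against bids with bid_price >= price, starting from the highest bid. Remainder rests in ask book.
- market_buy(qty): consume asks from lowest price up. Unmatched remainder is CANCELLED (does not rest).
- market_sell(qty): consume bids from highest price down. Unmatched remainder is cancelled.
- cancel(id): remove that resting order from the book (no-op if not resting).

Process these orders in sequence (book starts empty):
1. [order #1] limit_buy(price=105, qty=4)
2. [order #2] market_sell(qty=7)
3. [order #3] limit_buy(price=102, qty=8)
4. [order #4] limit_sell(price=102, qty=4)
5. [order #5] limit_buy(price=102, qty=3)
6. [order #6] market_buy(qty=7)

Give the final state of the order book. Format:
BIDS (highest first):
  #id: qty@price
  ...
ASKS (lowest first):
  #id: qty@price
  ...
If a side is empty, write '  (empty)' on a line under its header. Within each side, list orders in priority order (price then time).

After op 1 [order #1] limit_buy(price=105, qty=4): fills=none; bids=[#1:4@105] asks=[-]
After op 2 [order #2] market_sell(qty=7): fills=#1x#2:4@105; bids=[-] asks=[-]
After op 3 [order #3] limit_buy(price=102, qty=8): fills=none; bids=[#3:8@102] asks=[-]
After op 4 [order #4] limit_sell(price=102, qty=4): fills=#3x#4:4@102; bids=[#3:4@102] asks=[-]
After op 5 [order #5] limit_buy(price=102, qty=3): fills=none; bids=[#3:4@102 #5:3@102] asks=[-]
After op 6 [order #6] market_buy(qty=7): fills=none; bids=[#3:4@102 #5:3@102] asks=[-]

Answer: BIDS (highest first):
  #3: 4@102
  #5: 3@102
ASKS (lowest first):
  (empty)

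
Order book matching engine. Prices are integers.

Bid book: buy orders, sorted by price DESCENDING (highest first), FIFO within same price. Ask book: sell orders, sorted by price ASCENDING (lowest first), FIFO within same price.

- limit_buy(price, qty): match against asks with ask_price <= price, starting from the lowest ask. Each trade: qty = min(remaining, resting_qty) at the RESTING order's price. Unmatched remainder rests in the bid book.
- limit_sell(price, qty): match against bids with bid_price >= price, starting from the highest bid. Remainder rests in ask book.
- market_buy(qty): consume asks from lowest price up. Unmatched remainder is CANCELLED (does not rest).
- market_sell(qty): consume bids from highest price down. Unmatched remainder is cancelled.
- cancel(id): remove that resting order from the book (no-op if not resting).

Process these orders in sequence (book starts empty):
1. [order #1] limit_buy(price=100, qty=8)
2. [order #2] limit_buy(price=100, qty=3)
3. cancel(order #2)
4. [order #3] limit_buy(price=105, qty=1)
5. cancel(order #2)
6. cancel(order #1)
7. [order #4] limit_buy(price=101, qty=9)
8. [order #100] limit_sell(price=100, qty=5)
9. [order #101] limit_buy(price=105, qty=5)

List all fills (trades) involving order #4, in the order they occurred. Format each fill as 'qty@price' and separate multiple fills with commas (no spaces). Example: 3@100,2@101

After op 1 [order #1] limit_buy(price=100, qty=8): fills=none; bids=[#1:8@100] asks=[-]
After op 2 [order #2] limit_buy(price=100, qty=3): fills=none; bids=[#1:8@100 #2:3@100] asks=[-]
After op 3 cancel(order #2): fills=none; bids=[#1:8@100] asks=[-]
After op 4 [order #3] limit_buy(price=105, qty=1): fills=none; bids=[#3:1@105 #1:8@100] asks=[-]
After op 5 cancel(order #2): fills=none; bids=[#3:1@105 #1:8@100] asks=[-]
After op 6 cancel(order #1): fills=none; bids=[#3:1@105] asks=[-]
After op 7 [order #4] limit_buy(price=101, qty=9): fills=none; bids=[#3:1@105 #4:9@101] asks=[-]
After op 8 [order #100] limit_sell(price=100, qty=5): fills=#3x#100:1@105 #4x#100:4@101; bids=[#4:5@101] asks=[-]
After op 9 [order #101] limit_buy(price=105, qty=5): fills=none; bids=[#101:5@105 #4:5@101] asks=[-]

Answer: 4@101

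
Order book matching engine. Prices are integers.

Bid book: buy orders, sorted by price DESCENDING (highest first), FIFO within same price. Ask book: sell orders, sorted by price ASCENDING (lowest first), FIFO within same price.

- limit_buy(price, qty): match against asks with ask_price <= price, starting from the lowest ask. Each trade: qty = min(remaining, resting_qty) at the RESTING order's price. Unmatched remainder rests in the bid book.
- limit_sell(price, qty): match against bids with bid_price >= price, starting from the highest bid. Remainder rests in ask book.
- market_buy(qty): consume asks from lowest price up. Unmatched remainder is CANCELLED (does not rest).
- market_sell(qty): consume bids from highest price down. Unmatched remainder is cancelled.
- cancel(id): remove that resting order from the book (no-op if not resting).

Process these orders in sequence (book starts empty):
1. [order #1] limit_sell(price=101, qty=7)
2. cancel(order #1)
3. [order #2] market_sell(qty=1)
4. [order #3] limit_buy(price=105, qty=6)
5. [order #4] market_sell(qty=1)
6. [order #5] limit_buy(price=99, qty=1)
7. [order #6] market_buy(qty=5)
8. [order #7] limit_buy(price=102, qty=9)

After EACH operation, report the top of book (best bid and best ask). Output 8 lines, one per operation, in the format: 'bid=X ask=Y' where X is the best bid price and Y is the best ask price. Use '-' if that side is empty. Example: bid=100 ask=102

Answer: bid=- ask=101
bid=- ask=-
bid=- ask=-
bid=105 ask=-
bid=105 ask=-
bid=105 ask=-
bid=105 ask=-
bid=105 ask=-

Derivation:
After op 1 [order #1] limit_sell(price=101, qty=7): fills=none; bids=[-] asks=[#1:7@101]
After op 2 cancel(order #1): fills=none; bids=[-] asks=[-]
After op 3 [order #2] market_sell(qty=1): fills=none; bids=[-] asks=[-]
After op 4 [order #3] limit_buy(price=105, qty=6): fills=none; bids=[#3:6@105] asks=[-]
After op 5 [order #4] market_sell(qty=1): fills=#3x#4:1@105; bids=[#3:5@105] asks=[-]
After op 6 [order #5] limit_buy(price=99, qty=1): fills=none; bids=[#3:5@105 #5:1@99] asks=[-]
After op 7 [order #6] market_buy(qty=5): fills=none; bids=[#3:5@105 #5:1@99] asks=[-]
After op 8 [order #7] limit_buy(price=102, qty=9): fills=none; bids=[#3:5@105 #7:9@102 #5:1@99] asks=[-]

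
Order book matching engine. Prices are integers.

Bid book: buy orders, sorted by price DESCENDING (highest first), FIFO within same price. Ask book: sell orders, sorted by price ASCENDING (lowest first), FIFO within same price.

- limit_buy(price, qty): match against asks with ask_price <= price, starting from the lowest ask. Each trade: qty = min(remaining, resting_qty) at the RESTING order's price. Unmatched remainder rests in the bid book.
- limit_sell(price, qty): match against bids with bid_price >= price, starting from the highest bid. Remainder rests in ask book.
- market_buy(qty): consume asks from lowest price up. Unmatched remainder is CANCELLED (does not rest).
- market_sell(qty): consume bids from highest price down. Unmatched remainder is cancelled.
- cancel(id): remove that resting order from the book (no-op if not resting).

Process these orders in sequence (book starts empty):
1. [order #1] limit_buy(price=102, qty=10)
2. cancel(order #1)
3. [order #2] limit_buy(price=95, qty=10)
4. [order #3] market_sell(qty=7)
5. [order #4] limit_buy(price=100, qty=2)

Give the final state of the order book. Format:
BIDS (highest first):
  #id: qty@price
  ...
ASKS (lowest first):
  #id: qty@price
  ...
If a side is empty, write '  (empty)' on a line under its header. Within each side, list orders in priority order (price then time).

After op 1 [order #1] limit_buy(price=102, qty=10): fills=none; bids=[#1:10@102] asks=[-]
After op 2 cancel(order #1): fills=none; bids=[-] asks=[-]
After op 3 [order #2] limit_buy(price=95, qty=10): fills=none; bids=[#2:10@95] asks=[-]
After op 4 [order #3] market_sell(qty=7): fills=#2x#3:7@95; bids=[#2:3@95] asks=[-]
After op 5 [order #4] limit_buy(price=100, qty=2): fills=none; bids=[#4:2@100 #2:3@95] asks=[-]

Answer: BIDS (highest first):
  #4: 2@100
  #2: 3@95
ASKS (lowest first):
  (empty)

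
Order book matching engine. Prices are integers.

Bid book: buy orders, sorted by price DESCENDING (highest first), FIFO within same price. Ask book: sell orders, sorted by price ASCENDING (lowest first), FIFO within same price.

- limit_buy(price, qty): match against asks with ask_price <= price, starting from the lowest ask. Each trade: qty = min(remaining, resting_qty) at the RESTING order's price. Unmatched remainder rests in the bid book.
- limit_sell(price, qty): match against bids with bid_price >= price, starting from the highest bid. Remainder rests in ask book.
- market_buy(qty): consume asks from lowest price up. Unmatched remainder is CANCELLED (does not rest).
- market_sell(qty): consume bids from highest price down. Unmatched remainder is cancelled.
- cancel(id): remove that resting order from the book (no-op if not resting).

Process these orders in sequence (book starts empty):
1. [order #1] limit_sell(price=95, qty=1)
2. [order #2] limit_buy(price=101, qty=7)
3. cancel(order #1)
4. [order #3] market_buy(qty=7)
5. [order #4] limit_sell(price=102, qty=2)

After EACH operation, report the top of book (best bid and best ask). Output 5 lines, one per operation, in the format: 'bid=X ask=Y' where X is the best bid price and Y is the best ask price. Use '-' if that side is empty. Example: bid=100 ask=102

After op 1 [order #1] limit_sell(price=95, qty=1): fills=none; bids=[-] asks=[#1:1@95]
After op 2 [order #2] limit_buy(price=101, qty=7): fills=#2x#1:1@95; bids=[#2:6@101] asks=[-]
After op 3 cancel(order #1): fills=none; bids=[#2:6@101] asks=[-]
After op 4 [order #3] market_buy(qty=7): fills=none; bids=[#2:6@101] asks=[-]
After op 5 [order #4] limit_sell(price=102, qty=2): fills=none; bids=[#2:6@101] asks=[#4:2@102]

Answer: bid=- ask=95
bid=101 ask=-
bid=101 ask=-
bid=101 ask=-
bid=101 ask=102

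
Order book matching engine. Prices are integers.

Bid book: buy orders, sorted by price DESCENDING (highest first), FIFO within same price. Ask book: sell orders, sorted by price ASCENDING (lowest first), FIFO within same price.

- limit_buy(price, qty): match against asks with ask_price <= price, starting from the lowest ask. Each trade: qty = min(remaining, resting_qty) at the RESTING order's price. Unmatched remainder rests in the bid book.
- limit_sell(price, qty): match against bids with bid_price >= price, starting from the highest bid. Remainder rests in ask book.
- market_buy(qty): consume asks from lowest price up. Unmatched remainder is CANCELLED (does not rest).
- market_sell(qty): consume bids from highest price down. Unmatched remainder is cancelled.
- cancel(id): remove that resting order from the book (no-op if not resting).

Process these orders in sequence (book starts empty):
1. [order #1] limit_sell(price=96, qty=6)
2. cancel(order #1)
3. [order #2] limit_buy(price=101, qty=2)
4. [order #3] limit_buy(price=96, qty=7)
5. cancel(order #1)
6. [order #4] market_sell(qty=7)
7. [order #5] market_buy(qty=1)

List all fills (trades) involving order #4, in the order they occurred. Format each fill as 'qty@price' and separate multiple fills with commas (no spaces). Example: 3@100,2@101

Answer: 2@101,5@96

Derivation:
After op 1 [order #1] limit_sell(price=96, qty=6): fills=none; bids=[-] asks=[#1:6@96]
After op 2 cancel(order #1): fills=none; bids=[-] asks=[-]
After op 3 [order #2] limit_buy(price=101, qty=2): fills=none; bids=[#2:2@101] asks=[-]
After op 4 [order #3] limit_buy(price=96, qty=7): fills=none; bids=[#2:2@101 #3:7@96] asks=[-]
After op 5 cancel(order #1): fills=none; bids=[#2:2@101 #3:7@96] asks=[-]
After op 6 [order #4] market_sell(qty=7): fills=#2x#4:2@101 #3x#4:5@96; bids=[#3:2@96] asks=[-]
After op 7 [order #5] market_buy(qty=1): fills=none; bids=[#3:2@96] asks=[-]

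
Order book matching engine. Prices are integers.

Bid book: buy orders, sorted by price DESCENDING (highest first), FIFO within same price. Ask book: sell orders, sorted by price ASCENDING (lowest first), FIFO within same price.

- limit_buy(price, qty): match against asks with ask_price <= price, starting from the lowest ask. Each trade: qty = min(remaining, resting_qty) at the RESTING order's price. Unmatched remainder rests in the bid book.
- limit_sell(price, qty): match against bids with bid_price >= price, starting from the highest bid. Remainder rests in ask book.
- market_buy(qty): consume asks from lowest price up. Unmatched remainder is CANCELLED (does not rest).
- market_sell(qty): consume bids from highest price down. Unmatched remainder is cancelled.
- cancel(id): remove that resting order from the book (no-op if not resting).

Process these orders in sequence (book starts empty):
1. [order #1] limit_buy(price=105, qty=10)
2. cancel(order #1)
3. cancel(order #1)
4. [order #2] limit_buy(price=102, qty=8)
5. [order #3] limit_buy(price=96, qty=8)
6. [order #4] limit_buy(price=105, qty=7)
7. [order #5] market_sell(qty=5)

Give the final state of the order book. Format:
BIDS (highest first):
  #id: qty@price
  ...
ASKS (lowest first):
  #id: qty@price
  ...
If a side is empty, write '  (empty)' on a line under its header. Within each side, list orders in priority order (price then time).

After op 1 [order #1] limit_buy(price=105, qty=10): fills=none; bids=[#1:10@105] asks=[-]
After op 2 cancel(order #1): fills=none; bids=[-] asks=[-]
After op 3 cancel(order #1): fills=none; bids=[-] asks=[-]
After op 4 [order #2] limit_buy(price=102, qty=8): fills=none; bids=[#2:8@102] asks=[-]
After op 5 [order #3] limit_buy(price=96, qty=8): fills=none; bids=[#2:8@102 #3:8@96] asks=[-]
After op 6 [order #4] limit_buy(price=105, qty=7): fills=none; bids=[#4:7@105 #2:8@102 #3:8@96] asks=[-]
After op 7 [order #5] market_sell(qty=5): fills=#4x#5:5@105; bids=[#4:2@105 #2:8@102 #3:8@96] asks=[-]

Answer: BIDS (highest first):
  #4: 2@105
  #2: 8@102
  #3: 8@96
ASKS (lowest first):
  (empty)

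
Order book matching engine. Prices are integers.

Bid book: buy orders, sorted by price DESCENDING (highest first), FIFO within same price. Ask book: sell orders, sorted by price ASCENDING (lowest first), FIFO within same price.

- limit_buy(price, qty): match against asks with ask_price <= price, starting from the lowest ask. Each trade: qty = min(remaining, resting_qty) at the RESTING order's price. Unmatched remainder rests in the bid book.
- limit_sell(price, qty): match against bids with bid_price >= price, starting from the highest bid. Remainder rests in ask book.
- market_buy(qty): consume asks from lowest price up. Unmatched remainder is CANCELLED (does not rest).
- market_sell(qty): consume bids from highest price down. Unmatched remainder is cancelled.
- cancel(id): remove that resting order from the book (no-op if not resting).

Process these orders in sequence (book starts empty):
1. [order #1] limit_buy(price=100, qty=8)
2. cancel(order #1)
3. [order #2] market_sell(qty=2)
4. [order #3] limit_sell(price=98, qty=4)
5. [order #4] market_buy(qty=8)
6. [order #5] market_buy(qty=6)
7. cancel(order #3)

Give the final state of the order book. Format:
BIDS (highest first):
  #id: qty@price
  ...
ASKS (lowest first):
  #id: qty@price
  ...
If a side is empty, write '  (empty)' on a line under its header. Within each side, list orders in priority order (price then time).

Answer: BIDS (highest first):
  (empty)
ASKS (lowest first):
  (empty)

Derivation:
After op 1 [order #1] limit_buy(price=100, qty=8): fills=none; bids=[#1:8@100] asks=[-]
After op 2 cancel(order #1): fills=none; bids=[-] asks=[-]
After op 3 [order #2] market_sell(qty=2): fills=none; bids=[-] asks=[-]
After op 4 [order #3] limit_sell(price=98, qty=4): fills=none; bids=[-] asks=[#3:4@98]
After op 5 [order #4] market_buy(qty=8): fills=#4x#3:4@98; bids=[-] asks=[-]
After op 6 [order #5] market_buy(qty=6): fills=none; bids=[-] asks=[-]
After op 7 cancel(order #3): fills=none; bids=[-] asks=[-]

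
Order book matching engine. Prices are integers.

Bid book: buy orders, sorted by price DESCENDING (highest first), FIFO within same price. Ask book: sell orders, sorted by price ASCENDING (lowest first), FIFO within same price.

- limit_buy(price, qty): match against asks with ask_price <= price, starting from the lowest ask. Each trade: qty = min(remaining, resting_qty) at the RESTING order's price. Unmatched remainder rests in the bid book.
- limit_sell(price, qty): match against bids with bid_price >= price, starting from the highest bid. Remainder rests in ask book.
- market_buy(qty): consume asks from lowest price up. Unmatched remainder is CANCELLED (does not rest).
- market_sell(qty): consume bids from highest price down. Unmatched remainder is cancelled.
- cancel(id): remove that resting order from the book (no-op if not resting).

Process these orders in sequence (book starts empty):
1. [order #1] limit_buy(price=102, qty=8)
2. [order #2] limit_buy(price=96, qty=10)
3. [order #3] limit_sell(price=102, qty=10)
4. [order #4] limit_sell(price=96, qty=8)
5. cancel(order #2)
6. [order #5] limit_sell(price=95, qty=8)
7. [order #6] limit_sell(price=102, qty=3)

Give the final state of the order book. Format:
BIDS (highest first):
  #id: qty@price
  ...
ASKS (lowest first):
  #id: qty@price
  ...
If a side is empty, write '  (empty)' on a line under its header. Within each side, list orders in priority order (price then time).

After op 1 [order #1] limit_buy(price=102, qty=8): fills=none; bids=[#1:8@102] asks=[-]
After op 2 [order #2] limit_buy(price=96, qty=10): fills=none; bids=[#1:8@102 #2:10@96] asks=[-]
After op 3 [order #3] limit_sell(price=102, qty=10): fills=#1x#3:8@102; bids=[#2:10@96] asks=[#3:2@102]
After op 4 [order #4] limit_sell(price=96, qty=8): fills=#2x#4:8@96; bids=[#2:2@96] asks=[#3:2@102]
After op 5 cancel(order #2): fills=none; bids=[-] asks=[#3:2@102]
After op 6 [order #5] limit_sell(price=95, qty=8): fills=none; bids=[-] asks=[#5:8@95 #3:2@102]
After op 7 [order #6] limit_sell(price=102, qty=3): fills=none; bids=[-] asks=[#5:8@95 #3:2@102 #6:3@102]

Answer: BIDS (highest first):
  (empty)
ASKS (lowest first):
  #5: 8@95
  #3: 2@102
  #6: 3@102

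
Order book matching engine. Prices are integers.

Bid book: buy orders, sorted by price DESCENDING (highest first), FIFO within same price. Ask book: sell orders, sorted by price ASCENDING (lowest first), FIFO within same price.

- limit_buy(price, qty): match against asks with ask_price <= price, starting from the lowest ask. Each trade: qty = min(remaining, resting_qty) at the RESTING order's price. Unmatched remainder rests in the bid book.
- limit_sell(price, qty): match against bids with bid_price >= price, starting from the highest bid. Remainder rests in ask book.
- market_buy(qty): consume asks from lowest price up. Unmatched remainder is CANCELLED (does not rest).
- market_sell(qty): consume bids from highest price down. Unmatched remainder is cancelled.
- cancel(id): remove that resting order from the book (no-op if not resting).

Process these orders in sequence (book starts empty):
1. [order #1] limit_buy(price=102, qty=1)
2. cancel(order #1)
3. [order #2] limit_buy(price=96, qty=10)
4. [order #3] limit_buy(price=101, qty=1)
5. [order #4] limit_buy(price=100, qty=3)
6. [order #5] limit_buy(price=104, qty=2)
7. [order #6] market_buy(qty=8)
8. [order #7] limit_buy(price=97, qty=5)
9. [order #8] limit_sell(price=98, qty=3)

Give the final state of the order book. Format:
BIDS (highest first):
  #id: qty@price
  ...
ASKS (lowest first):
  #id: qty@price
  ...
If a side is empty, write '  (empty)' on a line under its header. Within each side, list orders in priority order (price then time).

Answer: BIDS (highest first):
  #4: 3@100
  #7: 5@97
  #2: 10@96
ASKS (lowest first):
  (empty)

Derivation:
After op 1 [order #1] limit_buy(price=102, qty=1): fills=none; bids=[#1:1@102] asks=[-]
After op 2 cancel(order #1): fills=none; bids=[-] asks=[-]
After op 3 [order #2] limit_buy(price=96, qty=10): fills=none; bids=[#2:10@96] asks=[-]
After op 4 [order #3] limit_buy(price=101, qty=1): fills=none; bids=[#3:1@101 #2:10@96] asks=[-]
After op 5 [order #4] limit_buy(price=100, qty=3): fills=none; bids=[#3:1@101 #4:3@100 #2:10@96] asks=[-]
After op 6 [order #5] limit_buy(price=104, qty=2): fills=none; bids=[#5:2@104 #3:1@101 #4:3@100 #2:10@96] asks=[-]
After op 7 [order #6] market_buy(qty=8): fills=none; bids=[#5:2@104 #3:1@101 #4:3@100 #2:10@96] asks=[-]
After op 8 [order #7] limit_buy(price=97, qty=5): fills=none; bids=[#5:2@104 #3:1@101 #4:3@100 #7:5@97 #2:10@96] asks=[-]
After op 9 [order #8] limit_sell(price=98, qty=3): fills=#5x#8:2@104 #3x#8:1@101; bids=[#4:3@100 #7:5@97 #2:10@96] asks=[-]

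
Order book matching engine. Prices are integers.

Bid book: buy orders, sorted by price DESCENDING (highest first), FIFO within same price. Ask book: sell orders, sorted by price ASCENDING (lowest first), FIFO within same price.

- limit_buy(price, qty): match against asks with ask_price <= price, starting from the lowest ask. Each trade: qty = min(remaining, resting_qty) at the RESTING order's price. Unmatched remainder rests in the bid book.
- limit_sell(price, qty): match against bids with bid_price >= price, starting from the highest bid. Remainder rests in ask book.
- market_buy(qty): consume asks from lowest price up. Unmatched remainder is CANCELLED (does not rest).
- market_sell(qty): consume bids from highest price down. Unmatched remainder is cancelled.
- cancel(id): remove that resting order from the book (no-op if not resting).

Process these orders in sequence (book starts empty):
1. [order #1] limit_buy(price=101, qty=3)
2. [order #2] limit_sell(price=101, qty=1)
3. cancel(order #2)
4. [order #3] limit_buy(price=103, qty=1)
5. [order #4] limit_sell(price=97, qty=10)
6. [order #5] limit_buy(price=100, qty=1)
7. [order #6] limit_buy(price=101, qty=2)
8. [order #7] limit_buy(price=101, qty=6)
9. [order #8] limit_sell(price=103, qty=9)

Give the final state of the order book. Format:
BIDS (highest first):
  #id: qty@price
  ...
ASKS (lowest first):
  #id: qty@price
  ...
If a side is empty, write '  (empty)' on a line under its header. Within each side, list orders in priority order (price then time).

Answer: BIDS (highest first):
  #7: 2@101
ASKS (lowest first):
  #8: 9@103

Derivation:
After op 1 [order #1] limit_buy(price=101, qty=3): fills=none; bids=[#1:3@101] asks=[-]
After op 2 [order #2] limit_sell(price=101, qty=1): fills=#1x#2:1@101; bids=[#1:2@101] asks=[-]
After op 3 cancel(order #2): fills=none; bids=[#1:2@101] asks=[-]
After op 4 [order #3] limit_buy(price=103, qty=1): fills=none; bids=[#3:1@103 #1:2@101] asks=[-]
After op 5 [order #4] limit_sell(price=97, qty=10): fills=#3x#4:1@103 #1x#4:2@101; bids=[-] asks=[#4:7@97]
After op 6 [order #5] limit_buy(price=100, qty=1): fills=#5x#4:1@97; bids=[-] asks=[#4:6@97]
After op 7 [order #6] limit_buy(price=101, qty=2): fills=#6x#4:2@97; bids=[-] asks=[#4:4@97]
After op 8 [order #7] limit_buy(price=101, qty=6): fills=#7x#4:4@97; bids=[#7:2@101] asks=[-]
After op 9 [order #8] limit_sell(price=103, qty=9): fills=none; bids=[#7:2@101] asks=[#8:9@103]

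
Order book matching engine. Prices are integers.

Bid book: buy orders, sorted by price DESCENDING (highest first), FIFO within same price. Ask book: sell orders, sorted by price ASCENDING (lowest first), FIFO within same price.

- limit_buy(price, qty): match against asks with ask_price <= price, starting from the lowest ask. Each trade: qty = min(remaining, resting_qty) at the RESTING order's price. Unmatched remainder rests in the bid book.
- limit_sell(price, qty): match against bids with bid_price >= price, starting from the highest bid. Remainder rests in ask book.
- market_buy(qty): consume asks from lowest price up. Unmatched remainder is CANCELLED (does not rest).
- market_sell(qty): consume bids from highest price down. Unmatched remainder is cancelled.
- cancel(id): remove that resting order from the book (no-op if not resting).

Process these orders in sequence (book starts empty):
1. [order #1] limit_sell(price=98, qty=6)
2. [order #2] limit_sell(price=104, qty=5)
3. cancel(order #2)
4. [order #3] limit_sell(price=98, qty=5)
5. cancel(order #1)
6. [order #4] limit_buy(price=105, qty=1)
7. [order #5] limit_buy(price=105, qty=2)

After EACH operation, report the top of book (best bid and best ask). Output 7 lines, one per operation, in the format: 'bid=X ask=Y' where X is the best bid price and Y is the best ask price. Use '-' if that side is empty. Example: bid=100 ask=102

Answer: bid=- ask=98
bid=- ask=98
bid=- ask=98
bid=- ask=98
bid=- ask=98
bid=- ask=98
bid=- ask=98

Derivation:
After op 1 [order #1] limit_sell(price=98, qty=6): fills=none; bids=[-] asks=[#1:6@98]
After op 2 [order #2] limit_sell(price=104, qty=5): fills=none; bids=[-] asks=[#1:6@98 #2:5@104]
After op 3 cancel(order #2): fills=none; bids=[-] asks=[#1:6@98]
After op 4 [order #3] limit_sell(price=98, qty=5): fills=none; bids=[-] asks=[#1:6@98 #3:5@98]
After op 5 cancel(order #1): fills=none; bids=[-] asks=[#3:5@98]
After op 6 [order #4] limit_buy(price=105, qty=1): fills=#4x#3:1@98; bids=[-] asks=[#3:4@98]
After op 7 [order #5] limit_buy(price=105, qty=2): fills=#5x#3:2@98; bids=[-] asks=[#3:2@98]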